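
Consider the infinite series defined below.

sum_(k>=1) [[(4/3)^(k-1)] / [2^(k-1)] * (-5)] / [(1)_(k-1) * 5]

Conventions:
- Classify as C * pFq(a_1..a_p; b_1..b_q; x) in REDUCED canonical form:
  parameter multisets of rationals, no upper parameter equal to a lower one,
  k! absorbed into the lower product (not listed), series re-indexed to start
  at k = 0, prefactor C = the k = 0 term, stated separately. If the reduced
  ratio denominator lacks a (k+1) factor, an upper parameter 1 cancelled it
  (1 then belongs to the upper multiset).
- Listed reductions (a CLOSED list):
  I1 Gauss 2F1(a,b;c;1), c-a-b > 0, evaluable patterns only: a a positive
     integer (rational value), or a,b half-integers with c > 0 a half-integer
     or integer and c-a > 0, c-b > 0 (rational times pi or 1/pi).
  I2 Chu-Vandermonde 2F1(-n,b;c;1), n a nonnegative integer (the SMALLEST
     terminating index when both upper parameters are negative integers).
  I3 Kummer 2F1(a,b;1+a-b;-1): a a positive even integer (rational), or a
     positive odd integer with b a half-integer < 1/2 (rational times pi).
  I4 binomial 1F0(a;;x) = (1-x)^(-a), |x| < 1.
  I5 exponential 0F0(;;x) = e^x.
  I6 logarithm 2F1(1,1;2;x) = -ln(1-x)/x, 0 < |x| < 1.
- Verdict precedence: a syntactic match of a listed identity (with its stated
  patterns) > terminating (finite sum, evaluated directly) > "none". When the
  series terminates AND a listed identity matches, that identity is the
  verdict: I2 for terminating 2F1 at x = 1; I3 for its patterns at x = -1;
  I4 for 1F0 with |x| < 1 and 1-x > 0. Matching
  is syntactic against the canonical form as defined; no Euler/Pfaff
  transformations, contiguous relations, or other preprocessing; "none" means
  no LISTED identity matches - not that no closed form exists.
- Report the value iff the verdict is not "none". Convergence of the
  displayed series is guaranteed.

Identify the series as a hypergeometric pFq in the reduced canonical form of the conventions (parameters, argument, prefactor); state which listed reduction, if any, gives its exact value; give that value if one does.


At argument 2/3: a 0F0 with upper {-}, lower {-}, scaled by C = -1. Verdict: this is the I5 exponential reduction (the 0F0 exponential series at x = 2/3). Sum: (-1) * e^(2/3).

First insight: t_0 being -1, the two k-th powers (C = -1) combine into one argument.
Step ratio: r(k) = (2/3) * 1 / [(k+1)] - rational in k, leading ratio (2/3); with t_0 = -1, classification follows.


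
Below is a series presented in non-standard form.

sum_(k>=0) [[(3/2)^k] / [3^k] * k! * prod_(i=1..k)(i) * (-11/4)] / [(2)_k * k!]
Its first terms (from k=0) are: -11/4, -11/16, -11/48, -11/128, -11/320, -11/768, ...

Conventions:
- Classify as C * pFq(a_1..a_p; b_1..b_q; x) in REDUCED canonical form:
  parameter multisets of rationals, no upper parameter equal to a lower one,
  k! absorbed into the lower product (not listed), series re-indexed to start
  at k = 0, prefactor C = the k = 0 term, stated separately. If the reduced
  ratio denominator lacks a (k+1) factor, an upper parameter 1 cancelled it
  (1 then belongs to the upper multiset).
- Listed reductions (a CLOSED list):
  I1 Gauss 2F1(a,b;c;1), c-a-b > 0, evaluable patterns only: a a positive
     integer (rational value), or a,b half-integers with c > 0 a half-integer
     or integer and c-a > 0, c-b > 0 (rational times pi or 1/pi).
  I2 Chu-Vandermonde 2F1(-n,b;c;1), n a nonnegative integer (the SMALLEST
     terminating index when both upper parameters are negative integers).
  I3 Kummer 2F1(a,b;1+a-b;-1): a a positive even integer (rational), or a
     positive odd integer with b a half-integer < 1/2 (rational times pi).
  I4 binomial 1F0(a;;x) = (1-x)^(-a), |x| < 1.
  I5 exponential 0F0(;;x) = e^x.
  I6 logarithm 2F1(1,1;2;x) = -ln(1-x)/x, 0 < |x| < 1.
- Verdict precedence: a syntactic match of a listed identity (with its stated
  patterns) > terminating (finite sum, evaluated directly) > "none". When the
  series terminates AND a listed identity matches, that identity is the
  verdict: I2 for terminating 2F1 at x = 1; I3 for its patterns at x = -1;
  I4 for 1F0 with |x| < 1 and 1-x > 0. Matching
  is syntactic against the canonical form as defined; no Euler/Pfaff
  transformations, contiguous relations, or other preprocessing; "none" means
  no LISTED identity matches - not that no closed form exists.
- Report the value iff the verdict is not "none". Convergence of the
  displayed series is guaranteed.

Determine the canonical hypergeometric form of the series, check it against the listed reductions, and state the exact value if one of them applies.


The tell: with t_0 = -11/4, the running product (prefactor -11/4) telescopes to a rising factorial.
Adjacent-term ratio: r(k) = (1/2) * (k+1) (k+1) / [(k+2) (k+1)] - poly over poly, x = (1/2) from leading terms; C = -11/4 at k = 0.

The series (x = 1/2) is 2F1: upper {1, 1}, lower {2}, prefactor -11/4. Verdict: the I6 logarithm reduction fires (the logarithm: parameters (1,1;2), x = 1/2). Its exact value is (11/2) * ln(1/2).


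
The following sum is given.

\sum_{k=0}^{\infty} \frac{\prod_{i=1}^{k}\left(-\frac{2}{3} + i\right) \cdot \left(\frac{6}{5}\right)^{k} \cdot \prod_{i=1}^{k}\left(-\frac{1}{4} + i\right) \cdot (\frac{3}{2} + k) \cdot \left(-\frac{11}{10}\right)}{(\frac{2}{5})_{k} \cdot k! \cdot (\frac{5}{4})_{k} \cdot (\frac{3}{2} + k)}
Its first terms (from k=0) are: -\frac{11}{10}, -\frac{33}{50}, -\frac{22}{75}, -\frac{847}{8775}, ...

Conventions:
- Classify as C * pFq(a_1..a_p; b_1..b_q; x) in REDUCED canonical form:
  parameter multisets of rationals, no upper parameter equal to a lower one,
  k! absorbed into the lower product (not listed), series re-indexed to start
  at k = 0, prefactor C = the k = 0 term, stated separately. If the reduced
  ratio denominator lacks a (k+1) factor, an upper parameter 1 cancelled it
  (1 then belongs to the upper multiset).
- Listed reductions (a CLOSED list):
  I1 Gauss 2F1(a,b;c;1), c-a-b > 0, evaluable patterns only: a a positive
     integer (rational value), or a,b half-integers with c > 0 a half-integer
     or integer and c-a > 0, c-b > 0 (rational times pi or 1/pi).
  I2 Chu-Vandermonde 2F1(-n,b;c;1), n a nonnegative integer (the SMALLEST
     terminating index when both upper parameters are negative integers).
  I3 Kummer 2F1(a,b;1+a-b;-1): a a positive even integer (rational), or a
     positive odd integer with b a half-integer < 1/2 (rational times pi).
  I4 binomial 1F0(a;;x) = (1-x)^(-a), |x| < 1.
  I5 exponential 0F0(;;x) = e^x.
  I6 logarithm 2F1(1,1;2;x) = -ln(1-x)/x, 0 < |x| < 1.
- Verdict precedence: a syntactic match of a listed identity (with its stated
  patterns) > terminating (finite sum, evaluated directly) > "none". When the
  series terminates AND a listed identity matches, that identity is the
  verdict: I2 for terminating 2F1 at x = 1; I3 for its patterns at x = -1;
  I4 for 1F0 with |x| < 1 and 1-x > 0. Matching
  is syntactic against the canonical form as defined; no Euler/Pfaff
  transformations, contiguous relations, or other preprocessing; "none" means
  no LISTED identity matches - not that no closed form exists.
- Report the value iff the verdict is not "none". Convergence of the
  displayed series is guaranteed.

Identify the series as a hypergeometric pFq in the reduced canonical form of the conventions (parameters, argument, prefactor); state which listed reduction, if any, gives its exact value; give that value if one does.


x = \frac{6}{5} here; the reduced form reads 2F2, upper {\frac{1}{3}, \frac{3}{4}}, lower {\frac{2}{5}, \frac{5}{4}}, C = -\frac{11}{10}. Verdict: no listed reduction: x = \frac{6}{5} and upper {\frac{1}{3}, \frac{3}{4}} fail every I1-I6 pattern.

Key step: t_0 = -\frac{11}{10} here, and striking the common factor k + 3/2 reduces the term (prefactor -11/10).
Ratio: r(k) = \frac{6}{5} * (k+\frac{1}{3}) (k+\frac{3}{4}) / [(k+\frac{2}{5}) (k+\frac{5}{4}) (k+1)] ; factor over Q: parameters, x = \frac{6}{5}, and C = -\frac{11}{10}.


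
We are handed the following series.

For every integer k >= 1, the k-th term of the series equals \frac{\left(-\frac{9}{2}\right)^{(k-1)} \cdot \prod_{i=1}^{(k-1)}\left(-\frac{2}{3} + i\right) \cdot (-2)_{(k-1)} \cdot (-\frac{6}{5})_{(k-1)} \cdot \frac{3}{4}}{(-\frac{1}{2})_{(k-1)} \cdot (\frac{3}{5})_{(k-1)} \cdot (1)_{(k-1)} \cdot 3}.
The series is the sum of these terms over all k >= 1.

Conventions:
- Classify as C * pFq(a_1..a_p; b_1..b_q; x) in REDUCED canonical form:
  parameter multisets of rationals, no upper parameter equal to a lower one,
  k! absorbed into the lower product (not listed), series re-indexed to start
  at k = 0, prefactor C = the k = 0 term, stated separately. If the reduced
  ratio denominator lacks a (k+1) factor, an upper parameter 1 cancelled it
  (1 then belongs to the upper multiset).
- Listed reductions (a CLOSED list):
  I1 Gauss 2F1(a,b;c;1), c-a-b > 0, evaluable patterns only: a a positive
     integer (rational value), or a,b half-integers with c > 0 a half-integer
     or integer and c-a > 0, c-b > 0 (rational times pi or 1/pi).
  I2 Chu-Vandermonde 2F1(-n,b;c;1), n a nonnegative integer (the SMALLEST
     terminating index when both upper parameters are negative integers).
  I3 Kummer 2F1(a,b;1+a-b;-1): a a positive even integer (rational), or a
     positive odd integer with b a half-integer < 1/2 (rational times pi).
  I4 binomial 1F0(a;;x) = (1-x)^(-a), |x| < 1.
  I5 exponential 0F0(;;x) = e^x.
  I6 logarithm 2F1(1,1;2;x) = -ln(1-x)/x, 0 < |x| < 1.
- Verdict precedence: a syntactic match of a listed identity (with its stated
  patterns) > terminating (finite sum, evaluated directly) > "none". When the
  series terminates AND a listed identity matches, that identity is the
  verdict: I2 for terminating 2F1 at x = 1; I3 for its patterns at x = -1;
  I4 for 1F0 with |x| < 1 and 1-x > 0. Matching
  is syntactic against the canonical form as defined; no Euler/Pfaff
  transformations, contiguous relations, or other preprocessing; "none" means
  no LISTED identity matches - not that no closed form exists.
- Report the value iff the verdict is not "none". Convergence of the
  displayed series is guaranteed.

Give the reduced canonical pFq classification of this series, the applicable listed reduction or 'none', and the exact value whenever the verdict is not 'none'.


At argument -\frac{9}{2}: a 3F2 with upper {-2, -\frac{6}{5}, \frac{1}{3}}, lower {-\frac{1}{2}, \frac{3}{5}}, scaled by C = \frac{1}{4}. Verdict: terminating - upper parameter -2 makes this a finite sum (last index 2), evaluated exactly. Value: 1.

Key step: with t_0 = \frac{1}{4}, the running product (prefactor 1/4) telescopes to a rising factorial.
Adjacent-term ratio: r(k) = -\frac{9}{2} * (k-2) (k-\frac{6}{5}) (k+\frac{1}{3}) / [(k-\frac{1}{2}) (k+\frac{3}{5}) (k+1)] - rational in k, leading ratio -\frac{9}{2}; with t_0 = \frac{1}{4}, classification follows.


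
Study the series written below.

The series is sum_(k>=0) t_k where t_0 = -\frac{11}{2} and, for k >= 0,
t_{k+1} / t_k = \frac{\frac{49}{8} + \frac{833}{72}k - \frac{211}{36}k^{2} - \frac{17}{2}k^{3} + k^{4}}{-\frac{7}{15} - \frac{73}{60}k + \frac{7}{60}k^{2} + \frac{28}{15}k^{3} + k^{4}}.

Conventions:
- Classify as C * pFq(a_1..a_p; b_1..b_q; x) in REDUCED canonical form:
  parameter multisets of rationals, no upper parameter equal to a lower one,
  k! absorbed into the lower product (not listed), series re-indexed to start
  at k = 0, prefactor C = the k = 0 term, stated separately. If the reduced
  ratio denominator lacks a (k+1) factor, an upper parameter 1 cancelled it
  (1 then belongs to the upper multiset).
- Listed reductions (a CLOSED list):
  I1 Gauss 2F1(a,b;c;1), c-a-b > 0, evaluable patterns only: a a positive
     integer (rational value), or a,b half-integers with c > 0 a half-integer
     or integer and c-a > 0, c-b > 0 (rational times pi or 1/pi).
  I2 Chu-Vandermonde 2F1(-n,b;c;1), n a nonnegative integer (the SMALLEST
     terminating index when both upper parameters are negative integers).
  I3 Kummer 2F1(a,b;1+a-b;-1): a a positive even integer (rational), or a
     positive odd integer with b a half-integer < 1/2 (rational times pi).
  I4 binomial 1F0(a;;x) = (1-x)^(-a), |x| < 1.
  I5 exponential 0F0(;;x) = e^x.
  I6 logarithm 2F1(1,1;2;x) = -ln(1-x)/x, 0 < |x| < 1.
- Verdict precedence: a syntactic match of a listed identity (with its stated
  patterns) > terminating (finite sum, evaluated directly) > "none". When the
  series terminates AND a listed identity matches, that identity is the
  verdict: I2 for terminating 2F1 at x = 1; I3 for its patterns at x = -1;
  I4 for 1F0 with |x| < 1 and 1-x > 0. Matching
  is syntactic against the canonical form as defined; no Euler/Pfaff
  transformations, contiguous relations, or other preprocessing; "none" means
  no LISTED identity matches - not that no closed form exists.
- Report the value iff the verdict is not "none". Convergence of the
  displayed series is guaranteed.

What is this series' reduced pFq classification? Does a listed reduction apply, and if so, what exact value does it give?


Prefactor -\frac{11}{2}, argument 1: 2F1 with upper {-9, -\frac{7}{6}} over lower {-\frac{4}{5}}. Verdict: Chu-Vandermonde (I2) fires (terminating 2F1 at x = 1 with n = 9, b = -7/6, c = -\frac{4}{5}). Hence: \frac{7941662123775281}{51824833855488}.

First insight: from the first term -\frac{11}{2}: factor the ratio over Q (C = -11/2): negated roots = parameters.
Term ratio: r(k) = 1 * (k-9) (k-\frac{7}{6}) / [(k-\frac{4}{5}) (k+1)] ; factor over Q: parameters, x = 1, and C = -\frac{11}{2}.


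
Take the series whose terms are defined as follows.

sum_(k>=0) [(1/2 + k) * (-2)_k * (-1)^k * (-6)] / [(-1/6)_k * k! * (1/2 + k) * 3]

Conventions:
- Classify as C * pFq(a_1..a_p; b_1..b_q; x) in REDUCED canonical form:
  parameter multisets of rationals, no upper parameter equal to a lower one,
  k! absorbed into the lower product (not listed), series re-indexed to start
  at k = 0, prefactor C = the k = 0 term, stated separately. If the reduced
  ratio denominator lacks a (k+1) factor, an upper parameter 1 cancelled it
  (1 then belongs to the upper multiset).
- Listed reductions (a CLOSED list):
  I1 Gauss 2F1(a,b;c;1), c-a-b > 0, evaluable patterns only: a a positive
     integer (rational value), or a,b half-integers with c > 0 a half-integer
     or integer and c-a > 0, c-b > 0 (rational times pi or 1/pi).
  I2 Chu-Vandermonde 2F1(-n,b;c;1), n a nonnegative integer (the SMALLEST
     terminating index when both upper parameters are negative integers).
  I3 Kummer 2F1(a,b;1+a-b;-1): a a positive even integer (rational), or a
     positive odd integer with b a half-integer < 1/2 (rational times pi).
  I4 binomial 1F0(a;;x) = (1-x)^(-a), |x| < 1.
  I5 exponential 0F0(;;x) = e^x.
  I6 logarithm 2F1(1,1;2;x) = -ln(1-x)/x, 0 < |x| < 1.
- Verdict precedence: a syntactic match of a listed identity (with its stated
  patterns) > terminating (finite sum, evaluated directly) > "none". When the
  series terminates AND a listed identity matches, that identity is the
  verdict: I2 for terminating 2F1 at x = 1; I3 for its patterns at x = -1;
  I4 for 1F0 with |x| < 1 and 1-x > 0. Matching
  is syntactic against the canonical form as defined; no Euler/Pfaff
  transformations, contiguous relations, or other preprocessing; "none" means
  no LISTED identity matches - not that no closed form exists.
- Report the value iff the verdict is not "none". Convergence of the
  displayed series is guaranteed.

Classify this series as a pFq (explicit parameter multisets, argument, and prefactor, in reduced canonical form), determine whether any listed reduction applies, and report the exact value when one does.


The series (x = -1) is 1F1: upper {-2}, lower {-1/6}, prefactor -2. Verdict: terminating - upper parameter -2 makes this a finite sum (last index 2), evaluated exactly. Its exact value is 182/5.

Key observation: t_0 being -2, k + 1/2 divides numerator and denominator alike; C = -2 after cancelling.
Step ratio: r(k) = (-1) * (k-2) / [(k-1/6) (k+1)] - poly over poly, x = (-1) from leading terms; C = -2 at k = 0.


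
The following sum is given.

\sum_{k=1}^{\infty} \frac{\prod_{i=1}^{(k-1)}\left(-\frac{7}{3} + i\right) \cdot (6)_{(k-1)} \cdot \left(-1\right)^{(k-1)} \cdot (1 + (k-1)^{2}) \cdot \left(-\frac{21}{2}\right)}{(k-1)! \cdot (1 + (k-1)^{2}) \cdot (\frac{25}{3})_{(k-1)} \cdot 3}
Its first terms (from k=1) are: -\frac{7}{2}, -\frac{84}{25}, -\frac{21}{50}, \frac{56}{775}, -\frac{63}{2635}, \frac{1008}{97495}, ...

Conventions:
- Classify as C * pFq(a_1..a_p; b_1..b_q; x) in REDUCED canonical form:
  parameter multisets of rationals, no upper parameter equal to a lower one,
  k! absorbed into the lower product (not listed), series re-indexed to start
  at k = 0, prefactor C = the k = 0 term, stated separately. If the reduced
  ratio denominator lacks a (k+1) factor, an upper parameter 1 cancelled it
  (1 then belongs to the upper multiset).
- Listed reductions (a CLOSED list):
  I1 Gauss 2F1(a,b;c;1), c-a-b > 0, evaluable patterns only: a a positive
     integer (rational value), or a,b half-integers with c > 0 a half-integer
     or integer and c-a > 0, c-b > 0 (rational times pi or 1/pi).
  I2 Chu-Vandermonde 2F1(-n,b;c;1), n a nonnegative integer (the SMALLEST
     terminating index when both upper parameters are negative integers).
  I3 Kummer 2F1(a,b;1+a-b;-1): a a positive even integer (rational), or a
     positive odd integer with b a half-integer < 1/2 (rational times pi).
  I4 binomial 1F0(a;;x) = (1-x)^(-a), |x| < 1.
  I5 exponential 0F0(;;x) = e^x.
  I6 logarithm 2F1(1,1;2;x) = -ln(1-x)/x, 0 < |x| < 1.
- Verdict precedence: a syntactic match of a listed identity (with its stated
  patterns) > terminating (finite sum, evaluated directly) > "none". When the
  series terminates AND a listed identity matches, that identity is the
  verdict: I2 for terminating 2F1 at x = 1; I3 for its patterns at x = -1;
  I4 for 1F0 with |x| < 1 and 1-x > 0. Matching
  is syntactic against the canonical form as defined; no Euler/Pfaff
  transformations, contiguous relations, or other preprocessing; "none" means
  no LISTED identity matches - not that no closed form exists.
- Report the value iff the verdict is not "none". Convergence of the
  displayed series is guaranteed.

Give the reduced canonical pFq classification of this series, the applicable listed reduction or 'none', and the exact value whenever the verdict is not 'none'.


Key observation: t_0 being -\frac{7}{2}, the factor k^2 + 1 cancels (top and bottom), leaving prefactor -7/2.
Consecutive-term ratio: r(k) = -1 * (k-\frac{4}{3}) (k+6) / [(k+\frac{25}{3}) (k+1)] - rational in k. x = -1; t_0 = -\frac{7}{2}; negate the roots.

Reduced: x = -1, 2F1, upper = {-\frac{4}{3}, 6}, lower = {\frac{25}{3}}, C = -\frac{7}{2}. Verdict at x = -1: Kummer (I3) matches (x = -1; c = \frac{25}{3} equals 1+a-b for upper {-\frac{4}{3}, 6}: listed pattern). Exact value: -\frac{2926}{405}.


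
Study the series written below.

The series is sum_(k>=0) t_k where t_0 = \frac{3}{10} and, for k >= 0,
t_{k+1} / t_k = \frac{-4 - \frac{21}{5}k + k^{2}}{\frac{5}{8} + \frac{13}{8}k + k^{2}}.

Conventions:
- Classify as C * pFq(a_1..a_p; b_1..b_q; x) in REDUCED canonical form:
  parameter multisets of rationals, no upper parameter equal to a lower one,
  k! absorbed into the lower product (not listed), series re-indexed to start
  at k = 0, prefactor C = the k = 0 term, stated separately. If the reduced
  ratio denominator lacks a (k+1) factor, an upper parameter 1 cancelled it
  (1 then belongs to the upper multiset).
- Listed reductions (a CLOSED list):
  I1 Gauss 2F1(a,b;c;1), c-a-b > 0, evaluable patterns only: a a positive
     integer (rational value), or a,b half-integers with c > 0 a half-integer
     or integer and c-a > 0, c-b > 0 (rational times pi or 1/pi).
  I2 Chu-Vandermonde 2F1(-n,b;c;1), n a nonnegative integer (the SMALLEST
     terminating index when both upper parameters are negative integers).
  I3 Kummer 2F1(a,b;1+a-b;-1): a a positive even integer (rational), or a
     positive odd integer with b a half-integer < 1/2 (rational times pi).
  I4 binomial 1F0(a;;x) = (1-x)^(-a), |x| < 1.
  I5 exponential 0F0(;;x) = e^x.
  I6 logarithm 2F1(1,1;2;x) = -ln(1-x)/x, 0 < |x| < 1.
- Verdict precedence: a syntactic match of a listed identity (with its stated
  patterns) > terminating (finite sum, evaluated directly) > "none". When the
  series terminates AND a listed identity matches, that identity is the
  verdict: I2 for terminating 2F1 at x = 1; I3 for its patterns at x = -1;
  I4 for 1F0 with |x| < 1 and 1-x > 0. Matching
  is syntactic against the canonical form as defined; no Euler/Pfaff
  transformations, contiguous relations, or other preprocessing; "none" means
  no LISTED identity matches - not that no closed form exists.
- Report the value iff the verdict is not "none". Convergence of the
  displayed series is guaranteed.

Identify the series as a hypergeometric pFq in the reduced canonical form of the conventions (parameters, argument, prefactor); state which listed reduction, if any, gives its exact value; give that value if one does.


Canonical form: C = \frac{3}{10} times 2F1 with upper {-5, \frac{4}{5}}, lower {\frac{5}{8}}, x = 1. Verdict: this is the Chu-Vandermonde identity I2 (terminating 2F1 at x = 1 with n = 5, b = 4/5, c = \frac{5}{8}). Its exact value is -\frac{41649201}{2179531250}.

Key observation: from the first term \frac{3}{10}: factor the ratio over Q (C = 3/10, x = 1): negated roots = parameters.
Ratio: r(k) = 1 * (k-5) (k+\frac{4}{5}) / [(k+\frac{5}{8}) (k+1)] ; factor over Q: parameters, x = 1, and C = \frac{3}{10}.


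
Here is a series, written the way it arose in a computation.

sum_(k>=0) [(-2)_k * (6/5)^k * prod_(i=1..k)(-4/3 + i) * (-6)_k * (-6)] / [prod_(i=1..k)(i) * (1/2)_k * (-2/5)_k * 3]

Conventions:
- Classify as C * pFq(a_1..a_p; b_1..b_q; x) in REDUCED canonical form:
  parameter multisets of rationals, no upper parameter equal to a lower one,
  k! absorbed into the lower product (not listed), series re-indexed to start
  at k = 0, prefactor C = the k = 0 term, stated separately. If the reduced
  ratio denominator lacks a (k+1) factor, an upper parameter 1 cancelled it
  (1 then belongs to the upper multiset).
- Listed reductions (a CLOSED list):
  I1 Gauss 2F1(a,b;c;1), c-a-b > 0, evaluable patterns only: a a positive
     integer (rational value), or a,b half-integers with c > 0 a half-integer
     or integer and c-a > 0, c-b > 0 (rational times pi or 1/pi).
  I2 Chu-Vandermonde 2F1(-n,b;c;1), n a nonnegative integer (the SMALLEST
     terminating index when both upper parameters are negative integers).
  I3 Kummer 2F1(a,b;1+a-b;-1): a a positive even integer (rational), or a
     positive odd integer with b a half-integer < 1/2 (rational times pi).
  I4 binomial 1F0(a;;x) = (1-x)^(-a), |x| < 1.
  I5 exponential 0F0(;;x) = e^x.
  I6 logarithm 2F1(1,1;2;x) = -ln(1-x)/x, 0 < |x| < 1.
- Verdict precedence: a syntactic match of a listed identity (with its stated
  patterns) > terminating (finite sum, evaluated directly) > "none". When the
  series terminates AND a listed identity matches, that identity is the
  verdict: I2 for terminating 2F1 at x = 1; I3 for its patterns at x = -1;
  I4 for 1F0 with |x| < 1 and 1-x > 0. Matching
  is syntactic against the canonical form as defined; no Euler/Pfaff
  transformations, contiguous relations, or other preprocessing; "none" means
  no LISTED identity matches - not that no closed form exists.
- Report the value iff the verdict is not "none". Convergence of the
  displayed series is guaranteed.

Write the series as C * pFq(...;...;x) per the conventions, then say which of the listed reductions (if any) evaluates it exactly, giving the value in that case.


The series (x = 6/5) is 3F2: upper {-6, -2, -1/3}, lower {-2/5, 1/2}, prefactor -2. Verdict: terminating - upper -2 stops the sum at k = 2; the 3 terms are added exactly. Exact value: -470/3.

Key step: with t_0 = -2, the running product (prefactor -2) telescopes to a rising factorial.
Step ratio: r(k) = (6/5) * (k-6) (k-2) (k-1/3) / [(k-2/5) (k+1/2) (k+1)] - rational in k, leading ratio (6/5); with t_0 = -2, classification follows.


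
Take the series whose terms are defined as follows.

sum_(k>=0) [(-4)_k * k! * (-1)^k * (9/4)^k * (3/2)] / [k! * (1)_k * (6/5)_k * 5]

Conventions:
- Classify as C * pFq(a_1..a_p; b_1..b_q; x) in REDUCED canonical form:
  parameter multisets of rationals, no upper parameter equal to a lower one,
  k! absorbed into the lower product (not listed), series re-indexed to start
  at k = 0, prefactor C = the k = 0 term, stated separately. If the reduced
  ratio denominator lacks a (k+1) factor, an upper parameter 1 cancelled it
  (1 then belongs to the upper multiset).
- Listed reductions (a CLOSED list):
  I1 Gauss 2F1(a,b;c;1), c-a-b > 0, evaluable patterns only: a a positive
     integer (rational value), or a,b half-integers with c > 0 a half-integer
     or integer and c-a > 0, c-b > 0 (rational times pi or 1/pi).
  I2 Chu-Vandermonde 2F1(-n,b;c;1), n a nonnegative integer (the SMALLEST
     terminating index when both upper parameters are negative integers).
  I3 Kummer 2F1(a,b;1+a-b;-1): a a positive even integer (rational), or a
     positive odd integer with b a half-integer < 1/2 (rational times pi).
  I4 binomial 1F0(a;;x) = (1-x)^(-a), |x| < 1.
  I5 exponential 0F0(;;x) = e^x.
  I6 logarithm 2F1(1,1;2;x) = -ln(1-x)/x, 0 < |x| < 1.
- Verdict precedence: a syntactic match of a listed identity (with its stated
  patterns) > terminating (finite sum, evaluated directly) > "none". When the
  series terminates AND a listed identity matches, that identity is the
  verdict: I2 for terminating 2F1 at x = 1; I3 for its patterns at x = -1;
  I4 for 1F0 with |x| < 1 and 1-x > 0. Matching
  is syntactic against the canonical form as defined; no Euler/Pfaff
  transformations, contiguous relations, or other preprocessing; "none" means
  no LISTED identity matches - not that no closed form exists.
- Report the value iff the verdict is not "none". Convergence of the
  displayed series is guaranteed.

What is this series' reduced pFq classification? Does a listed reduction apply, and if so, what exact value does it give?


x = -9/4 here; the reduced form reads 1F1, upper {-4}, lower {6/5}, C = 3/10. Verdict: terminating - upper -4 stops the sum at k = 4; the 5 terms are added exactly. Sum: 4493697/573440.

The tell: from the first term 3/10: the factorial ratio (C = 3/10, x = -9/4) (k+a-1)!/(a-1)! is a rising factorial (a)_k.
Adjacent-term ratio: r(k) = (-9/4) * (k-4) / [(k+6/5) (k+1)] - rational in k. x = (-9/4); t_0 = 3/10; negate the roots.


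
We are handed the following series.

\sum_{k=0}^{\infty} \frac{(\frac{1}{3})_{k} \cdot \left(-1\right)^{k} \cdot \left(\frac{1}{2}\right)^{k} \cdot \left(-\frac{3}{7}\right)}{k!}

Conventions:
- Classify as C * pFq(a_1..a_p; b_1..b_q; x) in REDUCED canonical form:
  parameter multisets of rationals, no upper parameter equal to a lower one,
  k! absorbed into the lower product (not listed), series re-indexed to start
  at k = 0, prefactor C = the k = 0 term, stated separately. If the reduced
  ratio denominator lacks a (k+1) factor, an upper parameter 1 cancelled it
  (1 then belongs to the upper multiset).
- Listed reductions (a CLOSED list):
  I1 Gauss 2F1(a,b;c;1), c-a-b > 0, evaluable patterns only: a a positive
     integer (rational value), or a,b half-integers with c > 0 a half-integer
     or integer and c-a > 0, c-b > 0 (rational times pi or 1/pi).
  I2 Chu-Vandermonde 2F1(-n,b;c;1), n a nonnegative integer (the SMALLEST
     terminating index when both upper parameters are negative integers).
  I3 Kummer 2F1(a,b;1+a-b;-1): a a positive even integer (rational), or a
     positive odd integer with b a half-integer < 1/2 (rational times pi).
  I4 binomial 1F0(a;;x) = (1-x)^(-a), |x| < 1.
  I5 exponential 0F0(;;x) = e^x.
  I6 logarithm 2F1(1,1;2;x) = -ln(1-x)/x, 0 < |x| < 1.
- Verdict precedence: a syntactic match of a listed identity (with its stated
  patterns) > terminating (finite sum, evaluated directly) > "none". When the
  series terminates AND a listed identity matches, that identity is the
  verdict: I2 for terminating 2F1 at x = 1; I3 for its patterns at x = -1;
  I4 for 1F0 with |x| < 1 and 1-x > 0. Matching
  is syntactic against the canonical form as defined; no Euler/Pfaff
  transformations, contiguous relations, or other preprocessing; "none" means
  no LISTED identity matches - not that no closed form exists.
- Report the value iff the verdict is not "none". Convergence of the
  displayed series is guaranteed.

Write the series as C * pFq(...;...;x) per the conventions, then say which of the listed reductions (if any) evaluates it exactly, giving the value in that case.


Classification (C = -\frac{3}{7}): 1F0 with upper {\frac{1}{3}}, lower {-}, argument x = -\frac{1}{2}. Verdict at x = -\frac{1}{2}: binomial (I4) matches (the 1F0 binomial series: exponent -1/3, x = -\frac{1}{2}). Value: \left(-\frac{3}{7}\right) \cdot \left(\frac{3}{2}\right)^{-\frac{1}{3}}.

Key observation: with t_0 = -\frac{3}{7}, the (-1)^k factor (C = -3/7, x = -1/2) folds into the argument's sign.
Ratio: r(k) = -\frac{1}{2} * (k+\frac{1}{3}) / [(k+1)] - poly over poly, x = -\frac{1}{2} from leading terms; C = -\frac{3}{7} at k = 0.


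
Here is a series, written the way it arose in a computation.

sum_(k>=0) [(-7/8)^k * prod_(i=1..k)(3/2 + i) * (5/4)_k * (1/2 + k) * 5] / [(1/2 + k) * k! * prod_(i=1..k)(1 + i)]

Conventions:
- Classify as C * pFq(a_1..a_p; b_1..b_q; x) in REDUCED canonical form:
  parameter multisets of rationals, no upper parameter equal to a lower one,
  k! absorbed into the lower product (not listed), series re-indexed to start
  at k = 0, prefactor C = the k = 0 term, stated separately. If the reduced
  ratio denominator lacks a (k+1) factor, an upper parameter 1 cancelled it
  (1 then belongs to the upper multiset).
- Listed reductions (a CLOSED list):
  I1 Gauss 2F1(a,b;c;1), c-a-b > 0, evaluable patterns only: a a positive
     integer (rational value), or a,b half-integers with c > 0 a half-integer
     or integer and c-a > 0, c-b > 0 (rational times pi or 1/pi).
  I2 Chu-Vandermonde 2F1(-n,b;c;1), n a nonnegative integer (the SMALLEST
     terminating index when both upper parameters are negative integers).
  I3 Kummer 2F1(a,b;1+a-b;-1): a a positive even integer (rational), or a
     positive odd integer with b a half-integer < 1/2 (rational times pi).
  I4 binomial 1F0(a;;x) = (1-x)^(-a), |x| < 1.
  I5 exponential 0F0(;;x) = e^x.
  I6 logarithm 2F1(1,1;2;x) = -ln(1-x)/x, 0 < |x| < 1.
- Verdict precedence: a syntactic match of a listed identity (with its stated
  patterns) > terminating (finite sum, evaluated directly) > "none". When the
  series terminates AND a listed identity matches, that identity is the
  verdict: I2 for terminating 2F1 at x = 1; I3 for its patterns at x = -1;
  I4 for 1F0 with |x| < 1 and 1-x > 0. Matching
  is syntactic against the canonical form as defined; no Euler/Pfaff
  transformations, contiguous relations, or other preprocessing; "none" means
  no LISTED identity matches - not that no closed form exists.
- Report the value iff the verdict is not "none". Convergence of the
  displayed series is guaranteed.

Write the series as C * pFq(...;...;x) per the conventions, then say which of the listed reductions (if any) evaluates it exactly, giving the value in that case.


This is 5 * 2F1(5/4, 5/2; 2; -7/8) in reduced canonical form. Verdict: no listed reduction: x = -7/8 and upper {5/4, 5/2} fail every I1-I6 pattern.

The tell: x = (-7/8) and the lower running product (C = 5) is a rising factorial.
Adjacent-term ratio: r(k) = (-7/8) * (k+5/4) (k+5/2) / [(k+2) (k+1)] ; factor over Q: parameters, x = (-7/8), and C = 5.


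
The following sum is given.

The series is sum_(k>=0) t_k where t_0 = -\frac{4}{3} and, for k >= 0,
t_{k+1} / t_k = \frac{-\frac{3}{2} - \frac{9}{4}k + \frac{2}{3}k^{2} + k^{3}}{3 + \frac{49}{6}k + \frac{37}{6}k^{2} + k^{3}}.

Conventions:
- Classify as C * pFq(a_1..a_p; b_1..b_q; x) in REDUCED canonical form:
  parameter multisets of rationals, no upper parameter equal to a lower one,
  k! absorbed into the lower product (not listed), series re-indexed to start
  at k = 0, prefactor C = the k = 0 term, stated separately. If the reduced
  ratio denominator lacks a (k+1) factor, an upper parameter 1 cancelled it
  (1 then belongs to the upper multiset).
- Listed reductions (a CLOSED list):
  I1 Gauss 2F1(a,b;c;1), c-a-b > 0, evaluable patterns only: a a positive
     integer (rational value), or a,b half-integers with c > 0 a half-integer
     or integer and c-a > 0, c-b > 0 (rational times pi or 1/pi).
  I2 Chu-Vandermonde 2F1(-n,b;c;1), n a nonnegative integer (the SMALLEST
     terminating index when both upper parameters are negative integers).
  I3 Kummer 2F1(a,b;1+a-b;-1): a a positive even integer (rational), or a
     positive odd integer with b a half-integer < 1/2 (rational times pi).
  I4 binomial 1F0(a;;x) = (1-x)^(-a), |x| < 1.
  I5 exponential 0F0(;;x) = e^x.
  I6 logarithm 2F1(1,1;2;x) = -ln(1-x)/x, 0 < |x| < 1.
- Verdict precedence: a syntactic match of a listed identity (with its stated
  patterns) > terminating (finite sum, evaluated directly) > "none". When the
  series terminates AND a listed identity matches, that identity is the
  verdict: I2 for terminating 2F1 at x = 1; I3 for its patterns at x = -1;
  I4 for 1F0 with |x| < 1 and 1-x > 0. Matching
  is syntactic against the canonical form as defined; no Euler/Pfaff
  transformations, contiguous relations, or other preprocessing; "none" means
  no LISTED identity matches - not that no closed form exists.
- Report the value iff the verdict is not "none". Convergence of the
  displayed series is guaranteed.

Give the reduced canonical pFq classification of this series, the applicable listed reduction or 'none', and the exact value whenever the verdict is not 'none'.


Classification (C = -\frac{4}{3}): 2F1 with upper {-\frac{3}{2}, \frac{3}{2}}, lower {\frac{9}{2}}, argument x = 1. Verdict at x = 1: the half-integer Gauss pattern (I1) matches (x = 1; upper {-\frac{3}{2}, \frac{3}{2}} half-integers, c = \frac{9}{2} in the evaluable pattern). Hence: \left(-\frac{245}{1024}\right) \cdot \pi.

Structural cue: with t_0 = -\frac{4}{3}, factor the ratio over Q (C = -4/3): negated roots = parameters.
Step ratio: r(k) = 1 * (k-\frac{3}{2}) (k+\frac{3}{2}) / [(k+\frac{9}{2}) (k+1)] ; factor over Q: parameters, x = 1, and C = -\frac{4}{3}.


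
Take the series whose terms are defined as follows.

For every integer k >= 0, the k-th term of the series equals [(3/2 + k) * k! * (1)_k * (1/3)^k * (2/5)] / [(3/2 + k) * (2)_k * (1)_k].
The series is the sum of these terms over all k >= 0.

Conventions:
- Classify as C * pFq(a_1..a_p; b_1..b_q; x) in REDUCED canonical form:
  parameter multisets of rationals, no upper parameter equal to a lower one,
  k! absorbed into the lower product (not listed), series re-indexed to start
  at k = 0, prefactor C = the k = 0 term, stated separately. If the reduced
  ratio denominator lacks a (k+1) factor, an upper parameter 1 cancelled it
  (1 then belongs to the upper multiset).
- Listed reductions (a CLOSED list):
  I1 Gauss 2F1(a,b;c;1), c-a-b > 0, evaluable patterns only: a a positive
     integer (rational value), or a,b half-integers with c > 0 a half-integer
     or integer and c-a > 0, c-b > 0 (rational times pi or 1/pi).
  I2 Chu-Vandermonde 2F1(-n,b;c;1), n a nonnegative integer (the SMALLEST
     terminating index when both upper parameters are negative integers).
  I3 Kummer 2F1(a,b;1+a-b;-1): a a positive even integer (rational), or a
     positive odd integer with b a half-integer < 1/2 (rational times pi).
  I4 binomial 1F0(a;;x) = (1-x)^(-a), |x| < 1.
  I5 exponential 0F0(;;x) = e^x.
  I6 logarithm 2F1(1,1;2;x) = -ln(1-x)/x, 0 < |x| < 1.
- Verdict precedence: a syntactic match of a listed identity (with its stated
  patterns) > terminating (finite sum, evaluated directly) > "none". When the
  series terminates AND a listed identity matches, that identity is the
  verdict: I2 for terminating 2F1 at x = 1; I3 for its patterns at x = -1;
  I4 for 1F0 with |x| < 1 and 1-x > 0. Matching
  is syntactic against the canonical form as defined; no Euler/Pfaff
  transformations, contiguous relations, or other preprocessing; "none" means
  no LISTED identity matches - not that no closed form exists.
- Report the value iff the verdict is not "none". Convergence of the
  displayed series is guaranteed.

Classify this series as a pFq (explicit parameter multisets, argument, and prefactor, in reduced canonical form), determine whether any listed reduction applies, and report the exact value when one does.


The series (x = 1/3) is 2F1: upper {1, 1}, lower {2}, prefactor 2/5. Verdict (x = 1/3): logarithm (I6) applies (the logarithm: parameters (1,1;2), x = 1/3). Exact value: (-6/5) * ln(2/3).

Key step: with t_0 = 2/5, (1)_k (C = 2/5, x = 1/3) is k! itself.
Ratio: r(k) = (1/3) * (k+1) (k+1) / [(k+2) (k+1)] - rational in k. x = (1/3); t_0 = 2/5; negate the roots.


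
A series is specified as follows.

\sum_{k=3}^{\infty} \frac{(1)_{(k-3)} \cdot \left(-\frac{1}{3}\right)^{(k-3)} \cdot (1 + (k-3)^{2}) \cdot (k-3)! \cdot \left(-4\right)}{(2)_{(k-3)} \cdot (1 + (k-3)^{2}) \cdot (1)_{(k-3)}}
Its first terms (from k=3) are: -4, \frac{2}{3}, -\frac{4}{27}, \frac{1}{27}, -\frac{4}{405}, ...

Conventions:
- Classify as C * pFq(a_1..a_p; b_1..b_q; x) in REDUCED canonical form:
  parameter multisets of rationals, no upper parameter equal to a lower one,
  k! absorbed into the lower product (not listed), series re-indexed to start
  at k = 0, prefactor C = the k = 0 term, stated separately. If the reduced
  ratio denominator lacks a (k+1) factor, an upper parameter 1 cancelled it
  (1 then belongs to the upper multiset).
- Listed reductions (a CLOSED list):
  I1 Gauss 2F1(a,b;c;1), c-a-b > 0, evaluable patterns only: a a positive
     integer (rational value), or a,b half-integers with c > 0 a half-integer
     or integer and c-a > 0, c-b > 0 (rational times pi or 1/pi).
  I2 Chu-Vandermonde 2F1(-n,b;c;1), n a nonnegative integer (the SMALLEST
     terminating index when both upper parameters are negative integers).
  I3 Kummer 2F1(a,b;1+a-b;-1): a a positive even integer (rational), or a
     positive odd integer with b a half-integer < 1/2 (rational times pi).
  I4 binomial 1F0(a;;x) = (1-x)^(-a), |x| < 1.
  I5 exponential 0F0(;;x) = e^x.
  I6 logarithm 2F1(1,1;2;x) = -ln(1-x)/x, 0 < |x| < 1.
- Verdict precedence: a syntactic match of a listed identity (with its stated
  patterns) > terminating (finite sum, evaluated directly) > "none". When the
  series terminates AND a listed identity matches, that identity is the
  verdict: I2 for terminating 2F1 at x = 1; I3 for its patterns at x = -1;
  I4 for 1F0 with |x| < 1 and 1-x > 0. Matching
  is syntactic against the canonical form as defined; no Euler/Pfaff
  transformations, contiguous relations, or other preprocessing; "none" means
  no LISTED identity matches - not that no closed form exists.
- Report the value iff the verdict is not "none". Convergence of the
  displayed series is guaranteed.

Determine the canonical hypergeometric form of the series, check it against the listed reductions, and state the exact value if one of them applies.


Structural cue: x = -\frac{1}{3} and the factorial ratio (C = -4) (k+a-1)!/(a-1)! is a rising factorial (a)_k.
Step ratio: r(k) = -\frac{1}{3} * (k+1) (k+1) / [(k+2) (k+1)] - rational in k, leading ratio -\frac{1}{3}; with t_0 = -4, classification follows.

At argument -\frac{1}{3}: a 2F1 with upper {1, 1}, lower {2}, scaled by C = -4. Verdict: the logarithmic series (I6) fires (the logarithm: parameters (1,1;2), x = -\frac{1}{3}). Hence: \left(-12\right) \cdot \ln\left(\frac{4}{3}\right).


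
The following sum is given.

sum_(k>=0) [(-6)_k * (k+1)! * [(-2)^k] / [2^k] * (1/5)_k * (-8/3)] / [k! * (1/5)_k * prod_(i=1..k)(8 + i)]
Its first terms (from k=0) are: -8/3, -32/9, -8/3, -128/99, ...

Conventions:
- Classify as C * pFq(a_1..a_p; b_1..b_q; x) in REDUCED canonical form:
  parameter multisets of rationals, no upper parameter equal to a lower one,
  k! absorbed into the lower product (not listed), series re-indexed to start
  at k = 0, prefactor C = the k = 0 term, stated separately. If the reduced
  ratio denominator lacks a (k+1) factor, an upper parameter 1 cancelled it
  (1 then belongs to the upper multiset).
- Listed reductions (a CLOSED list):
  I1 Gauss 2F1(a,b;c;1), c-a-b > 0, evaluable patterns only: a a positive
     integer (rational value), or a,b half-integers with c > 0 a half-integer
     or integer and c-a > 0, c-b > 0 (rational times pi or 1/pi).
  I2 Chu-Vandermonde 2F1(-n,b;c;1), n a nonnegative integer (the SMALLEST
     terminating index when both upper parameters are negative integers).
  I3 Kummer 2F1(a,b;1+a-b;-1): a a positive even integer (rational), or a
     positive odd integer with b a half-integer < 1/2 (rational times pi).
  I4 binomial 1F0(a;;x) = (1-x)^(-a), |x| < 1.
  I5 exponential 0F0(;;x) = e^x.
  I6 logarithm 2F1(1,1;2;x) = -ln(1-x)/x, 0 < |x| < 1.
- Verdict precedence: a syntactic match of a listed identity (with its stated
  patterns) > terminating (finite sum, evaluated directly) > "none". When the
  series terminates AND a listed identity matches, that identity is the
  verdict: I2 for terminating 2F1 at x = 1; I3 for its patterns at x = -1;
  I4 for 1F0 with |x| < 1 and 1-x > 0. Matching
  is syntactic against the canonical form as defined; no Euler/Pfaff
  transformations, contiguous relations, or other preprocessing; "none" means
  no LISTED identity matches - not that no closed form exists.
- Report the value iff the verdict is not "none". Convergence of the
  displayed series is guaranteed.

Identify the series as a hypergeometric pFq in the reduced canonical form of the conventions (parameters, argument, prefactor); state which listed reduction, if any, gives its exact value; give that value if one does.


Classification (C = -8/3): 2F1 with upper {-6, 2}, lower {9}, argument x = -1. Verdict: this is the Kummer evaluation I3 (x = -1; c = 9 equals 1+a-b for upper {-6, 2}: listed pattern). Sum: -32/3.

Key observation: with t_0 = -8/3, the parameter 1/5 appears in both the upper and lower lists and cancels.
Term ratio: r(k) = (-1) * (k-6) (k+2) / [(k+9) (k+1)] - rational; roots negated = parameters, x = (-1), C = -8/3.
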